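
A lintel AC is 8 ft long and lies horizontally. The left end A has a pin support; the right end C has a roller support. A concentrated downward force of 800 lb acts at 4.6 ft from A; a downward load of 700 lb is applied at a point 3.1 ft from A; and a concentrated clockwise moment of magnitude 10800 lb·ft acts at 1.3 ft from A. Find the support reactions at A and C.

Moments about A: C_y·8 − 800·4.6 − 700·3.1 − 10800 = 0 → C_y = 16650/8 = 2081.25 ≈ 2081 lb.
ΣF_y = 0: A_y + 2081.25 − 800 − 700 = 0 → A_y = -581.2 lb.
ΣF_x = 0: no horizontal applied forces, so A_x = 0.

A_x = 0, A_y = -581.2 lb, C_y = 2081 lb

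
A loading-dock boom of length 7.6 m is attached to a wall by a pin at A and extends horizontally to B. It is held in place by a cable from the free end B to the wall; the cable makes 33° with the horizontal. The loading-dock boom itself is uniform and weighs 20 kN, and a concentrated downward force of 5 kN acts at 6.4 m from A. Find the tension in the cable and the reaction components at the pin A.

T = 26.09 kN, A_x = 21.88 kN, A_y = 10.79 kN

ΣM about A: T·sin33°·7.6 − 20·3.8 − 5·6.4 = 0 → T = 108/(7.6·0.544639) = 26.0916 ≈ 26.09 kN.
ΣF_x = 0: A_x − T·cos33° = 0 → A_x = 26.0916 × 0.838671 = 21.88 kN.
ΣF_y = 0: A_y + T·sin33° − 20 − 5 = 0 → A_y = 25 − 26.0916 × 0.544639 = 10.79 kN.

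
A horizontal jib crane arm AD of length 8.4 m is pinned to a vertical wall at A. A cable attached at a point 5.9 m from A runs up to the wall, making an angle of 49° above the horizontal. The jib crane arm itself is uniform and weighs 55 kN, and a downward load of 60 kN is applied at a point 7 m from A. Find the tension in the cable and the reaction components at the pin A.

T = 146.2 kN, A_x = 95.92 kN, A_y = 4.661 kN

ΣM about A: T·sin49°·5.9 − 55·4.2 − 60·7 = 0 → T = 651/(5.9·0.75471) = 146.201 ≈ 146.2 kN.
ΣF_x = 0: A_x − T·cos49° = 0 → A_x = 146.201 × 0.656059 = 95.92 kN.
ΣF_y = 0: A_y + T·sin49° − 55 − 60 = 0 → A_y = 115 − 146.201 × 0.75471 = 4.661 kN.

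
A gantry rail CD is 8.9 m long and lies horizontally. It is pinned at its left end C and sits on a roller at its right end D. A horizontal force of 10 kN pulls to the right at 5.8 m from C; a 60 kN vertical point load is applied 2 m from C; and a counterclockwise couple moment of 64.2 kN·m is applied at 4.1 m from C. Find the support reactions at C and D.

Moments about C: D_y·8.9 − 60·2 + 64.2 = 0 → D_y = 55.8/8.9 = 6.26966 ≈ 6.270 kN.
ΣF_y = 0: C_y + 6.26966 − 60 = 0 → C_y = 53.73 kN.
ΣF_x = 0: C_x + 10 = 0 → C_x = -10.00 kN.

C_x = -10.00 kN, C_y = 53.73 kN, D_y = 6.270 kN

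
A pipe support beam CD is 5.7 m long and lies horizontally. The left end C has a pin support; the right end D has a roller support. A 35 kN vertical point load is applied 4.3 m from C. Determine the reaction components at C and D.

C_x = 0, C_y = 8.596 kN, D_y = 26.40 kN

ΣM about C: D_y·5.7 − 35·4.3 = 0 → D_y = 150.5/5.7 = 26.4035 ≈ 26.40 kN.
ΣF_y = 0: C_y + 26.4035 − 35 = 0 → C_y = 8.596 kN.
ΣF_x = 0: no horizontal applied forces, so C_x = 0.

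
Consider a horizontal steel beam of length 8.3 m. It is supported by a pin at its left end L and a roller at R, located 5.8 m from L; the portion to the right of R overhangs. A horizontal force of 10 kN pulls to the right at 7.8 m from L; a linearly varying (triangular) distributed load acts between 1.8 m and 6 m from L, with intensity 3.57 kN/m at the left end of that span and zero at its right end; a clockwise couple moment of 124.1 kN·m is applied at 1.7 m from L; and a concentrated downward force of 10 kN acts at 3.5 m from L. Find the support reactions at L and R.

Resultant of the triangular load: ½ × 3.57 × 4.2 = 7.497 kN, acting at 3.2 m from L (one-third of the span from the peak).
Taking moments about L: R_y·5.8 − (½·3.57·4.2)·3.2 − 124.1 − 10·3.5 = 0 → R_y = 183.0904/5.8 = 31.5673 ≈ 31.57 kN.
ΣF_y = 0: L_y + 31.5673 − ½·3.57·4.2 − 10 = 0 → L_y = -14.07 kN.
ΣF_x = 0: L_x + 10 = 0 → L_x = -10.00 kN.

L_x = -10.00 kN, L_y = -14.07 kN, R_y = 31.57 kN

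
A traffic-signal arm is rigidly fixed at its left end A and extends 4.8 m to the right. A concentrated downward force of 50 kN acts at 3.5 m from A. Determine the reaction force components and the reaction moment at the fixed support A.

A_x = 0, A_y = 50.00 kN, M_A = 175.0 kN·m

ΣF_x = 0: A_x = 0.
ΣF_y = 0: A_y − 50 = 0 → A_y = 50.00 kN.
ΣM about A: M_A − 50·3.5 = 0 → M_A = 175.0 kN·m.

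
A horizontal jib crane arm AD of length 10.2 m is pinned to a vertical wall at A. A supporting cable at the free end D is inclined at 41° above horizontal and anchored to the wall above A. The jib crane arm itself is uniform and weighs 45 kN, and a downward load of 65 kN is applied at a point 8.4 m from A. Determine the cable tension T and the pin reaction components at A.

T = 115.9 kN, A_x = 87.46 kN, A_y = 33.97 kN

ΣM about A: T·sin41°·10.2 − 45·5.1 − 65·8.4 = 0 → T = 775.5/(10.2·0.656059) = 115.888 ≈ 115.9 kN.
ΣF_x = 0: A_x − T·cos41° = 0 → A_x = 115.888 × 0.75471 = 87.46 kN.
ΣF_y = 0: A_y + T·sin41° − 45 − 65 = 0 → A_y = 110 − 115.888 × 0.656059 = 33.97 kN.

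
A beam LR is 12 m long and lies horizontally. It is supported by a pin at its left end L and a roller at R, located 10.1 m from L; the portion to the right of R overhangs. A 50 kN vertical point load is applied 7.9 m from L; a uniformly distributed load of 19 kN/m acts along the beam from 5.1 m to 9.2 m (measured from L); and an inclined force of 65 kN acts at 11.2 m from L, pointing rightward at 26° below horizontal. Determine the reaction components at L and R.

L_x = -58.42 kN, L_y = 30.54 kN, R_y = 125.9 kN

Resultant of the distributed load: 19 × 4.1 = 77.9 kN at 7.15 m from L.
Taking moments about L: R_y·10.1 − 50·7.9 − (19·4.1)·7.15 − 65·sin26°·11.2 = 0 → R_y = 1271.12/10.1 = 125.853 ≈ 125.9 kN.
ΣF_y = 0: L_y + 125.853 − 50 − 19·4.1 − 65·sin26° = 0 → L_y = 30.54 kN.
ΣF_x = 0: L_x + 65·cos26° = 0 → L_x = -58.42 kN.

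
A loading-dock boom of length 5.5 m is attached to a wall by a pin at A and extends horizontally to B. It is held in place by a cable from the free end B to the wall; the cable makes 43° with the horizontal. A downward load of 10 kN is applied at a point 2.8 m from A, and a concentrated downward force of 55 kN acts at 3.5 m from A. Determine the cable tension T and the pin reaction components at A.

ΣM about A: T·sin43°·5.5 − 10·2.8 − 55·3.5 = 0 → T = 220.5/(5.5·0.681998) = 58.7845 ≈ 58.78 kN.
ΣF_x = 0: A_x − T·cos43° = 0 → A_x = 58.7845 × 0.731354 = 42.99 kN.
ΣF_y = 0: A_y + T·sin43° − 10 − 55 = 0 → A_y = 65 − 58.7845 × 0.681998 = 24.91 kN.

T = 58.78 kN, A_x = 42.99 kN, A_y = 24.91 kN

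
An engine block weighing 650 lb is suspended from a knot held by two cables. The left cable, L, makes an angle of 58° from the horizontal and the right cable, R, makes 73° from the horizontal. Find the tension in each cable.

T_L = 251.8 lb, T_R = 456.4 lb

ΣF_x = 0: −T_L·cos58° + T_R·cos73° = 0 → T_R = 1.81248·T_L.
ΣF_y = 0: T_L·sin58° + T_R·sin73° = 650.
Substitute: T_L·(0.848048 + 1.81248·0.956305) = 650 → T_L = 251.808 ≈ 251.8 lb.
Then T_R = 1.81248 × 251.808 = 456.4 lb.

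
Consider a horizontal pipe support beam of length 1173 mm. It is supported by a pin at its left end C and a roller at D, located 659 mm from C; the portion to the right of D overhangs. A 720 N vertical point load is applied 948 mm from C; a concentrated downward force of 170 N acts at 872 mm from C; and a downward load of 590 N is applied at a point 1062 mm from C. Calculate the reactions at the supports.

C_x = 0, C_y = -731.5 N, D_y = 2212 N

ΣM about C: D_y·659 − 720·948 − 170·872 − 590·1062 = 0 → D_y = 1457380/659 = 2211.5 ≈ 2212 N.
ΣF_y = 0: C_y + 2211.5 − 720 − 170 − 590 = 0 → C_y = -731.5 N.
ΣF_x = 0: no horizontal applied forces, so C_x = 0.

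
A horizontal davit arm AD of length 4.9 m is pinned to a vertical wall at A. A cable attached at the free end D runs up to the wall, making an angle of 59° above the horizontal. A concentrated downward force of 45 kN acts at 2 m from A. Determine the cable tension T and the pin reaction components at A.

ΣM about A: T·sin59°·4.9 − 45·2 = 0 → T = 90/(4.9·0.857167) = 21.428 ≈ 21.43 kN.
ΣF_x = 0: A_x − T·cos59° = 0 → A_x = 21.428 × 0.515038 = 11.04 kN.
ΣF_y = 0: A_y + T·sin59° − 45 = 0 → A_y = 45 − 21.428 × 0.857167 = 26.63 kN.

T = 21.43 kN, A_x = 11.04 kN, A_y = 26.63 kN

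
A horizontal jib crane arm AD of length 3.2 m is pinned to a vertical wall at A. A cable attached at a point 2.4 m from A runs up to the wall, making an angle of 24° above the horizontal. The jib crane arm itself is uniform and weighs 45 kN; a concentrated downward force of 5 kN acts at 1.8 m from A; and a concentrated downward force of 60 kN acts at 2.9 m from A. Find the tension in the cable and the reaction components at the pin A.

ΣM about A: T·sin24°·2.4 − 45·1.6 − 5·1.8 − 60·2.9 = 0 → T = 255/(2.4·0.406737) = 261.225 ≈ 261.2 kN.
ΣF_x = 0: A_x − T·cos24° = 0 → A_x = 261.225 × 0.913545 = 238.6 kN.
ΣF_y = 0: A_y + T·sin24° − 45 − 5 − 60 = 0 → A_y = 110 − 261.225 × 0.406737 = 3.750 kN.

T = 261.2 kN, A_x = 238.6 kN, A_y = 3.750 kN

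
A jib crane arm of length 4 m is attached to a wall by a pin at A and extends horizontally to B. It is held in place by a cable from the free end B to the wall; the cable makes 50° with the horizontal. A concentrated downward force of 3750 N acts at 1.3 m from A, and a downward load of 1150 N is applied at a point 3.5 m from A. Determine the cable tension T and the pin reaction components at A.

T = 2905 N, A_x = 1867 N, A_y = 2675 N

ΣM about A: T·sin50°·4 − 3750·1.3 − 1150·3.5 = 0 → T = 8900/(4·0.766044) = 2904.53 ≈ 2905 N.
ΣF_x = 0: A_x − T·cos50° = 0 → A_x = 2904.53 × 0.642788 = 1867 N.
ΣF_y = 0: A_y + T·sin50° − 3750 − 1150 = 0 → A_y = 4900 − 2904.53 × 0.766044 = 2675 N.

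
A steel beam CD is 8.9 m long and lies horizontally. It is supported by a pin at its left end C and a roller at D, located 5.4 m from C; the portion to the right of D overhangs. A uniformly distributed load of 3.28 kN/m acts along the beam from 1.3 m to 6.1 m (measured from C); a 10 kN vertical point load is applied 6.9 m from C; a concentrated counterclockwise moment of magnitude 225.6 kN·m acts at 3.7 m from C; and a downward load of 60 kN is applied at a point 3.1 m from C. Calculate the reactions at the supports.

C_x = 0, C_y = 69.51 kN, D_y = 16.23 kN

Resultant of the distributed load: 3.28 × 4.8 = 15.744 kN at 3.7 m from C.
Moments about C: D_y·5.4 − (3.28·4.8)·3.7 − 10·6.9 + 225.6 − 60·3.1 = 0 → D_y = 87.6528/5.4 = 16.232 ≈ 16.23 kN.
ΣF_y = 0: C_y + 16.232 − 3.28·4.8 − 10 − 60 = 0 → C_y = 69.51 kN.
ΣF_x = 0: no horizontal applied forces, so C_x = 0.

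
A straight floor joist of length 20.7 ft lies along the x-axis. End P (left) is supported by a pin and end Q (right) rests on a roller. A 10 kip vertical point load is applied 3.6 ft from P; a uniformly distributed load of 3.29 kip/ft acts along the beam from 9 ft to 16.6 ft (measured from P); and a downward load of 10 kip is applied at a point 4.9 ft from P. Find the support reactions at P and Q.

P_x = 0, P_y = 25.44 kip, Q_y = 19.57 kip

Resultant of the distributed load: 3.29 × 7.6 = 25.004 kip at 12.8 ft from P.
Moments about P: Q_y·20.7 − 10·3.6 − (3.29·7.6)·12.8 − 10·4.9 = 0 → Q_y = 405.0512/20.7 = 19.5677 ≈ 19.57 kip.
ΣF_y = 0: P_y + 19.5677 − 10 − 3.29·7.6 − 10 = 0 → P_y = 25.44 kip.
ΣF_x = 0: no horizontal applied forces, so P_x = 0.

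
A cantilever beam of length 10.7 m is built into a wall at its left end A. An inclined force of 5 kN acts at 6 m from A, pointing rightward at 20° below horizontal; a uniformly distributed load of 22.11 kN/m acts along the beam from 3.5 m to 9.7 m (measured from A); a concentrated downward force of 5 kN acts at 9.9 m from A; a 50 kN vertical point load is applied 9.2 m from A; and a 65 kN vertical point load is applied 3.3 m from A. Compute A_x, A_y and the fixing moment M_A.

A_x = -4.698 kN, A_y = 258.8 kN, M_A = 1639 kN·m

Resultant of the distributed load: 22.11 × 6.2 = 137.082 kN at 6.6 m from A.
ΣF_x = 0: A_x + 5·cos20° = 0 → A_x = -4.698 kN.
ΣF_y = 0: A_y − 5·sin20° − 22.11·6.2 − 5 − 50 − 65 = 0 → A_y = 258.8 kN.
ΣM about A: M_A − 5·sin20°·6 − (22.11·6.2)·6.6 − 5·9.9 − 50·9.2 − 65·3.3 = 0 → M_A = 1639 kN·m.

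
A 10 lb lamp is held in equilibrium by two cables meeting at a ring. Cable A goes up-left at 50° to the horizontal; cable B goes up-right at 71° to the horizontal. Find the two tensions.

ΣF_x = 0: −T_A·cos50° + T_B·cos71° = 0 → T_B = 1.97436·T_A.
ΣF_y = 0: T_A·sin50° + T_B·sin71° = 10.
Substitute: T_A·(0.766044 + 1.97436·0.945519) = 10 → T_A = 3.79818 ≈ 3.798 lb.
Then T_B = 1.97436 × 3.79818 = 7.499 lb.

T_A = 3.798 lb, T_B = 7.499 lb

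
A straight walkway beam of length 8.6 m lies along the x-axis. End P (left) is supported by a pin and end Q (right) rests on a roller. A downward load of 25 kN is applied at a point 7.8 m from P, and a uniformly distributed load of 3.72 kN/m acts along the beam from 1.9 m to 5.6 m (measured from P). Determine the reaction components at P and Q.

Resultant of the distributed load: 3.72 × 3.7 = 13.764 kN at 3.75 m from P.
Taking moments about P: Q_y·8.6 − 25·7.8 − (3.72·3.7)·3.75 = 0 → Q_y = 246.615/8.6 = 28.6762 ≈ 28.68 kN.
ΣF_y = 0: P_y + 28.6762 − 25 − 3.72·3.7 = 0 → P_y = 10.09 kN.
ΣF_x = 0: no horizontal applied forces, so P_x = 0.

P_x = 0, P_y = 10.09 kN, Q_y = 28.68 kN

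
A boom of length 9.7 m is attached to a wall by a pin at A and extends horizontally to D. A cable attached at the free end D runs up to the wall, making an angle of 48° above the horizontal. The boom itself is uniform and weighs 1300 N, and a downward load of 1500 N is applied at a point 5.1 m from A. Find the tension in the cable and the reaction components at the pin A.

T = 1936 N, A_x = 1295 N, A_y = 1361 N

ΣM about A: T·sin48°·9.7 − 1300·4.85 − 1500·5.1 = 0 → T = 13955/(9.7·0.743145) = 1935.91 ≈ 1936 N.
ΣF_x = 0: A_x − T·cos48° = 0 → A_x = 1935.91 × 0.669131 = 1295 N.
ΣF_y = 0: A_y + T·sin48° − 1300 − 1500 = 0 → A_y = 2800 − 1935.91 × 0.743145 = 1361 N.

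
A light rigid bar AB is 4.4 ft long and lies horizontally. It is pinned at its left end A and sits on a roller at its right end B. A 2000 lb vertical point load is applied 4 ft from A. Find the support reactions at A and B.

A_x = 0, A_y = 181.8 lb, B_y = 1818 lb

ΣM about A: B_y·4.4 − 2000·4 = 0 → B_y = 8000/4.4 = 1818.18 ≈ 1818 lb.
ΣF_y = 0: A_y + 1818.18 − 2000 = 0 → A_y = 181.8 lb.
ΣF_x = 0: no horizontal applied forces, so A_x = 0.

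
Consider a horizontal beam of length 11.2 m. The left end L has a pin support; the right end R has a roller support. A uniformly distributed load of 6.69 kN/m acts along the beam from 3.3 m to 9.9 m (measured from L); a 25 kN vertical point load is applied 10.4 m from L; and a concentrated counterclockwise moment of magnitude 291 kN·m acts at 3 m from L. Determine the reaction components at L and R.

L_x = 0, L_y = 45.90 kN, R_y = 23.25 kN

Resultant of the distributed load: 6.69 × 6.6 = 44.154 kN at 6.6 m from L.
Taking moments about L: R_y·11.2 − (6.69·6.6)·6.6 − 25·10.4 + 291 = 0 → R_y = 260.4164/11.2 = 23.2515 ≈ 23.25 kN.
ΣF_y = 0: L_y + 23.2515 − 6.69·6.6 − 25 = 0 → L_y = 45.90 kN.
ΣF_x = 0: no horizontal applied forces, so L_x = 0.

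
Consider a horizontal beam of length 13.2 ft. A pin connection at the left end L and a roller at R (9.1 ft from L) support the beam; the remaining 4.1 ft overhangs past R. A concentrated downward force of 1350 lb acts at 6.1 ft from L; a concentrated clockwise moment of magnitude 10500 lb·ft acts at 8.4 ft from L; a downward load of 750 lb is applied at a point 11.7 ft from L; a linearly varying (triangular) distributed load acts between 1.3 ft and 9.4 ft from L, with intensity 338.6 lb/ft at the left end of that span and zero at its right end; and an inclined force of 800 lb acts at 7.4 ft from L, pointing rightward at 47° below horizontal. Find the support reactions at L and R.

L_x = -545.6 lb, L_y = -45.23 lb, R_y = 4102 lb

Resultant of the triangular load: ½ × 338.6 × 8.1 = 1371.33 lb, acting at 4 ft from L (one-third of the span from the peak).
Moments about L: R_y·9.1 − 1350·6.1 − 10500 − 750·11.7 − (½·338.6·8.1)·4 − 800·sin47°·7.4 = 0 → R_y = 37324.9/9.1 = 4101.64 ≈ 4102 lb.
ΣF_y = 0: L_y + 4101.64 − 1350 − 750 − ½·338.6·8.1 − 800·sin47° = 0 → L_y = -45.23 lb.
ΣF_x = 0: L_x + 800·cos47° = 0 → L_x = -545.6 lb.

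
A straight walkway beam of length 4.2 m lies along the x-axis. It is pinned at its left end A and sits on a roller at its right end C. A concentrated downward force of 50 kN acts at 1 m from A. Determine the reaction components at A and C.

Moments about A: C_y·4.2 − 50·1 = 0 → C_y = 50/4.2 = 11.9048 ≈ 11.90 kN.
ΣF_y = 0: A_y + 11.9048 − 50 = 0 → A_y = 38.10 kN.
ΣF_x = 0: no horizontal applied forces, so A_x = 0.

A_x = 0, A_y = 38.10 kN, C_y = 11.90 kN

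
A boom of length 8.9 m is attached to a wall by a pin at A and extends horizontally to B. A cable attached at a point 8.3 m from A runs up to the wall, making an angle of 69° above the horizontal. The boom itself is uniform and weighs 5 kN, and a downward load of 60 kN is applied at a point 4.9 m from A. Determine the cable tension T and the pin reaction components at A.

T = 40.81 kN, A_x = 14.63 kN, A_y = 26.90 kN

ΣM about A: T·sin69°·8.3 − 5·4.45 − 60·4.9 = 0 → T = 316.25/(8.3·0.93358) = 40.8132 ≈ 40.81 kN.
ΣF_x = 0: A_x − T·cos69° = 0 → A_x = 40.8132 × 0.358368 = 14.63 kN.
ΣF_y = 0: A_y + T·sin69° − 5 − 60 = 0 → A_y = 65 − 40.8132 × 0.93358 = 26.90 kN.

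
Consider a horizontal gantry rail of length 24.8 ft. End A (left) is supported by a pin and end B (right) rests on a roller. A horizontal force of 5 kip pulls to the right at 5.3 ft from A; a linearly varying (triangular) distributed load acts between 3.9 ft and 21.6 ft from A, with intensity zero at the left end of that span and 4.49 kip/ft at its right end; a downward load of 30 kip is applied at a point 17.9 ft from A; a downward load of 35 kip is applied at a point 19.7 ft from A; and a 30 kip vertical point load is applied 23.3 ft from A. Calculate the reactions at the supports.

Resultant of the triangular load: ½ × 4.49 × 17.7 = 39.7365 kip, acting at 15.7 ft from A (one-third of the span from the peak).
Taking moments about A: B_y·24.8 − (½·4.49·17.7)·15.7 − 30·17.9 − 35·19.7 − 30·23.3 = 0 → B_y = 2549.36305/24.8 = 102.797 ≈ 102.8 kip.
ΣF_y = 0: A_y + 102.797 − ½·4.49·17.7 − 30 − 35 − 30 = 0 → A_y = 31.94 kip.
ΣF_x = 0: A_x + 5 = 0 → A_x = -5.000 kip.

A_x = -5.000 kip, A_y = 31.94 kip, B_y = 102.8 kip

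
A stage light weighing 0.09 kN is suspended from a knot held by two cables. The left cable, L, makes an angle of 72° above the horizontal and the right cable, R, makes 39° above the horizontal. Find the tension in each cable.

T_L = 0.07492 kN, T_R = 0.02979 kN

ΣF_x = 0: −T_L·cos72° + T_R·cos39° = 0 → T_R = 0.397631·T_L.
ΣF_y = 0: T_L·sin72° + T_R·sin39° = 0.09.
Substitute: T_L·(0.951057 + 0.397631·0.62932) = 0.09 → T_L = 0.0749192 ≈ 0.07492 kN.
Then T_R = 0.397631 × 0.0749192 = 0.02979 kN.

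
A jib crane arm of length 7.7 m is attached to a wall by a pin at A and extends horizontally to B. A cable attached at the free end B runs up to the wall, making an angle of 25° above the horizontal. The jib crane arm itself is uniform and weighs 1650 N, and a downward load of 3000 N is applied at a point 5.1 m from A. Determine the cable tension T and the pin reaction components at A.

T = 6654 N, A_x = 6030 N, A_y = 1838 N

ΣM about A: T·sin25°·7.7 − 1650·3.85 − 3000·5.1 = 0 → T = 21652.5/(7.7·0.422618) = 6653.79 ≈ 6654 N.
ΣF_x = 0: A_x − T·cos25° = 0 → A_x = 6653.79 × 0.906308 = 6030 N.
ΣF_y = 0: A_y + T·sin25° − 1650 − 3000 = 0 → A_y = 4650 − 6653.79 × 0.422618 = 1838 N.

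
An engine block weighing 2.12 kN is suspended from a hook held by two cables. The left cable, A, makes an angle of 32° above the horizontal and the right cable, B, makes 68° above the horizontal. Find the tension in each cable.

T_A = 0.8064 kN, T_B = 1.826 kN

ΣF_x = 0: −T_A·cos32° + T_B·cos68° = 0 → T_B = 2.26384·T_A.
ΣF_y = 0: T_A·sin32° + T_B·sin68° = 2.12.
Substitute: T_A·(0.529919 + 2.26384·0.927184) = 2.12 → T_A = 0.806416 ≈ 0.8064 kN.
Then T_B = 2.26384 × 0.806416 = 1.826 kN.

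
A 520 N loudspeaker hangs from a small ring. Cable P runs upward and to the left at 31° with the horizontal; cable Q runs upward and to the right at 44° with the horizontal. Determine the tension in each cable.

T_P = 387.3 N, T_Q = 461.5 N

ΣF_x = 0: −T_P·cos31° + T_Q·cos44° = 0 → T_Q = 1.1916·T_P.
ΣF_y = 0: T_P·sin31° + T_Q·sin44° = 520.
Substitute: T_P·(0.515038 + 1.1916·0.694658) = 520 → T_P = 387.253 ≈ 387.3 N.
Then T_Q = 1.1916 × 387.253 = 461.5 N.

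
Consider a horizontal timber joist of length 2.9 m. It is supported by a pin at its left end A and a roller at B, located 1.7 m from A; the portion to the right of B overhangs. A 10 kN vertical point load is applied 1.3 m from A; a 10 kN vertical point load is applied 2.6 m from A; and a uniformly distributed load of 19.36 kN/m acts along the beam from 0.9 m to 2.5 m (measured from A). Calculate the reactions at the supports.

A_x = 0, A_y = -2.941 kN, B_y = 53.92 kN

Resultant of the distributed load: 19.36 × 1.6 = 30.976 kN at 1.7 m from A.
Moments about A: B_y·1.7 − 10·1.3 − 10·2.6 − (19.36·1.6)·1.7 = 0 → B_y = 91.6592/1.7 = 53.9172 ≈ 53.92 kN.
ΣF_y = 0: A_y + 53.9172 − 10 − 10 − 19.36·1.6 = 0 → A_y = -2.941 kN.
ΣF_x = 0: no horizontal applied forces, so A_x = 0.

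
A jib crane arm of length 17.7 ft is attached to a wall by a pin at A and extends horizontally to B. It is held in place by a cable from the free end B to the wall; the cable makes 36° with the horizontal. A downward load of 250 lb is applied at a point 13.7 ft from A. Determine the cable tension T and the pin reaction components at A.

T = 329.2 lb, A_x = 266.3 lb, A_y = 56.50 lb

ΣM about A: T·sin36°·17.7 − 250·13.7 = 0 → T = 3425/(17.7·0.587785) = 329.207 ≈ 329.2 lb.
ΣF_x = 0: A_x − T·cos36° = 0 → A_x = 329.207 × 0.809017 = 266.3 lb.
ΣF_y = 0: A_y + T·sin36° − 250 = 0 → A_y = 250 − 329.207 × 0.587785 = 56.50 lb.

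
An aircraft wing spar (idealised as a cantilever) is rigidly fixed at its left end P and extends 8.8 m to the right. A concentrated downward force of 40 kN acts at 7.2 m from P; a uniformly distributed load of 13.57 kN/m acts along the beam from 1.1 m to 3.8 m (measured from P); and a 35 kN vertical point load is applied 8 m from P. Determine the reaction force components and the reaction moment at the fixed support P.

P_x = 0, P_y = 111.6 kN, M_P = 657.8 kN·m

Resultant of the distributed load: 13.57 × 2.7 = 36.639 kN at 2.45 m from P.
ΣF_x = 0: P_x = 0.
ΣF_y = 0: P_y − 40 − 13.57·2.7 − 35 = 0 → P_y = 111.6 kN.
ΣM about P: M_P − 40·7.2 − (13.57·2.7)·2.45 − 35·8 = 0 → M_P = 657.8 kN·m.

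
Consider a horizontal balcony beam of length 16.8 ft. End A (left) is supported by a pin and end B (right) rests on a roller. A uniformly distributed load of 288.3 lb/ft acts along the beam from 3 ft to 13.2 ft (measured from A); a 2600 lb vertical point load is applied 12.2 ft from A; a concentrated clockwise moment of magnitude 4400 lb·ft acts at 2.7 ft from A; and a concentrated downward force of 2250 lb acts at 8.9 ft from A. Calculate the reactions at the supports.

A_x = 0, A_y = 3031 lb, B_y = 4760 lb

Resultant of the distributed load: 288.3 × 10.2 = 2940.66 lb at 8.1 ft from A.
ΣM about A: B_y·16.8 − (288.3·10.2)·8.1 − 2600·12.2 − 4400 − 2250·8.9 = 0 → B_y = 79964.346/16.8 = 4759.78 ≈ 4760 lb.
ΣF_y = 0: A_y + 4759.78 − 288.3·10.2 − 2600 − 2250 = 0 → A_y = 3031 lb.
ΣF_x = 0: no horizontal applied forces, so A_x = 0.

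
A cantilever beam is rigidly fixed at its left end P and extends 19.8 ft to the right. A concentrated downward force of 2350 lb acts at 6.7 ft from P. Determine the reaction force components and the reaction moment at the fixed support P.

P_x = 0, P_y = 2350 lb, M_P = 15740 lb·ft

ΣF_x = 0: P_x = 0.
ΣF_y = 0: P_y − 2350 = 0 → P_y = 2350 lb.
ΣM about P: M_P − 2350·6.7 = 0 → M_P = 15740 lb·ft.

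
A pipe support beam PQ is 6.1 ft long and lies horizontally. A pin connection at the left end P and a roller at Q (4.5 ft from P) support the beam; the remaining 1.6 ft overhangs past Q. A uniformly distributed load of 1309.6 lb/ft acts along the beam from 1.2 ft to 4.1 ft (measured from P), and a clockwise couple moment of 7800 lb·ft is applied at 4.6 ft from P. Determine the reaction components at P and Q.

Resultant of the distributed load: 1309.6 × 2.9 = 3797.84 lb at 2.65 ft from P.
Moments about P: Q_y·4.5 − (1309.6·2.9)·2.65 − 7800 = 0 → Q_y = 17864.276/4.5 = 3969.84 ≈ 3970 lb.
ΣF_y = 0: P_y + 3969.84 − 1309.6·2.9 = 0 → P_y = -172.0 lb.
ΣF_x = 0: no horizontal applied forces, so P_x = 0.

P_x = 0, P_y = -172.0 lb, Q_y = 3970 lb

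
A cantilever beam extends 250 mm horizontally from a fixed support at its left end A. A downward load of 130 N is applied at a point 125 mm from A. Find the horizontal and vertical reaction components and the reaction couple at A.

ΣF_x = 0: A_x = 0.
ΣF_y = 0: A_y − 130 = 0 → A_y = 130.0 N.
ΣM about A: M_A − 130·125 = 0 → M_A = 16250 N·mm.

A_x = 0, A_y = 130.0 N, M_A = 16250 N·mm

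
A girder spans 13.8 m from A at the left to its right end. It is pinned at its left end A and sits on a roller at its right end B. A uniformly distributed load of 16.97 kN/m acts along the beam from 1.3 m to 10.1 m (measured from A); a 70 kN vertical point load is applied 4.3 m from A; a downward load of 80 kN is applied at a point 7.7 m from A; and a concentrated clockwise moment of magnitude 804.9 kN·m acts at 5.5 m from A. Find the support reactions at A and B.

Resultant of the distributed load: 16.97 × 8.8 = 149.336 kN at 5.7 m from A.
Taking moments about A: B_y·13.8 − (16.97·8.8)·5.7 − 70·4.3 − 80·7.7 − 804.9 = 0 → B_y = 2573.1152/13.8 = 186.458 ≈ 186.5 kN.
ΣF_y = 0: A_y + 186.458 − 16.97·8.8 − 70 − 80 = 0 → A_y = 112.9 kN.
ΣF_x = 0: no horizontal applied forces, so A_x = 0.

A_x = 0, A_y = 112.9 kN, B_y = 186.5 kN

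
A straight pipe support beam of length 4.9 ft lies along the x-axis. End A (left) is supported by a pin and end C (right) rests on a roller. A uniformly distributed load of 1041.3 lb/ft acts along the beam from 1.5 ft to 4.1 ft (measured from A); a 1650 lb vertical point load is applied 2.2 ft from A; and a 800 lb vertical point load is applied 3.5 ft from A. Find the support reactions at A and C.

Resultant of the distributed load: 1041.3 × 2.6 = 2707.38 lb at 2.8 ft from A.
Taking moments about A: C_y·4.9 − (1041.3·2.6)·2.8 − 1650·2.2 − 800·3.5 = 0 → C_y = 14010.664/4.9 = 2859.32 ≈ 2859 lb.
ΣF_y = 0: A_y + 2859.32 − 1041.3·2.6 − 1650 − 800 = 0 → A_y = 2298 lb.
ΣF_x = 0: no horizontal applied forces, so A_x = 0.

A_x = 0, A_y = 2298 lb, C_y = 2859 lb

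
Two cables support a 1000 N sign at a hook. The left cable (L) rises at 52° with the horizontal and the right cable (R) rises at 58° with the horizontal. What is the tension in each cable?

T_L = 563.9 N, T_R = 655.2 N

ΣF_x = 0: −T_L·cos52° + T_R·cos58° = 0 → T_R = 1.1618·T_L.
ΣF_y = 0: T_L·sin52° + T_R·sin58° = 1000.
Substitute: T_L·(0.788011 + 1.1618·0.848048) = 1000 → T_L = 563.929 ≈ 563.9 N.
Then T_R = 1.1618 × 563.929 = 655.2 N.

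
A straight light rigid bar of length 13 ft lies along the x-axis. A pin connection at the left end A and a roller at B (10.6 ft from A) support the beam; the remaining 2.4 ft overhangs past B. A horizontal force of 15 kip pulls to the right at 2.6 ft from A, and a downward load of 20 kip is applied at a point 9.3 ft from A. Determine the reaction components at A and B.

A_x = -15.00 kip, A_y = 2.453 kip, B_y = 17.55 kip

Taking moments about A: B_y·10.6 − 20·9.3 = 0 → B_y = 186/10.6 = 17.5472 ≈ 17.55 kip.
ΣF_y = 0: A_y + 17.5472 − 20 = 0 → A_y = 2.453 kip.
ΣF_x = 0: A_x + 15 = 0 → A_x = -15.00 kip.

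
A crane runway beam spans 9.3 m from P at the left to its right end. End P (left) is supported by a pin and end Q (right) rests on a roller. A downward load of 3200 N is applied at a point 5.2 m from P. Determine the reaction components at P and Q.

Taking moments about P: Q_y·9.3 − 3200·5.2 = 0 → Q_y = 16640/9.3 = 1789.25 ≈ 1789 N.
ΣF_y = 0: P_y + 1789.25 − 3200 = 0 → P_y = 1411 N.
ΣF_x = 0: no horizontal applied forces, so P_x = 0.

P_x = 0, P_y = 1411 N, Q_y = 1789 N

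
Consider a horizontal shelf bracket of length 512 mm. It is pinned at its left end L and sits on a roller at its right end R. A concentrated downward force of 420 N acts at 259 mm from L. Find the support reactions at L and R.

L_x = 0, L_y = 207.5 N, R_y = 212.5 N

ΣM about L: R_y·512 − 420·259 = 0 → R_y = 108780/512 = 212.461 ≈ 212.5 N.
ΣF_y = 0: L_y + 212.461 − 420 = 0 → L_y = 207.5 N.
ΣF_x = 0: no horizontal applied forces, so L_x = 0.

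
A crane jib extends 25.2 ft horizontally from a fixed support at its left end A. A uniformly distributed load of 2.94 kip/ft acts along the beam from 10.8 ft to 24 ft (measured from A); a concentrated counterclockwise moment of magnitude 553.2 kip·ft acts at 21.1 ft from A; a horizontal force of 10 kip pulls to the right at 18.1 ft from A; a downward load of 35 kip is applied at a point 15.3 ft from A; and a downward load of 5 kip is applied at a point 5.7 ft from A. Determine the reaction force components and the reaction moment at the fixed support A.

Resultant of the distributed load: 2.94 × 13.2 = 38.808 kip at 17.4 ft from A.
ΣF_x = 0: A_x + 10 = 0 → A_x = -10.00 kip.
ΣF_y = 0: A_y − 2.94·13.2 − 35 − 5 = 0 → A_y = 78.81 kip.
ΣM about A: M_A − (2.94·13.2)·17.4 + 553.2 − 35·15.3 − 5·5.7 = 0 → M_A = 686.1 kip·ft.

A_x = -10.00 kip, A_y = 78.81 kip, M_A = 686.1 kip·ft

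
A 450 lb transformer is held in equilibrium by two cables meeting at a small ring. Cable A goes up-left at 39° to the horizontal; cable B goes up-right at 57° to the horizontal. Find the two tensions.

ΣF_x = 0: −T_A·cos39° + T_B·cos57° = 0 → T_B = 1.4269·T_A.
ΣF_y = 0: T_A·sin39° + T_B·sin57° = 450.
Substitute: T_A·(0.62932 + 1.4269·0.838671) = 450 → T_A = 246.438 ≈ 246.4 lb.
Then T_B = 1.4269 × 246.438 = 351.6 lb.

T_A = 246.4 lb, T_B = 351.6 lb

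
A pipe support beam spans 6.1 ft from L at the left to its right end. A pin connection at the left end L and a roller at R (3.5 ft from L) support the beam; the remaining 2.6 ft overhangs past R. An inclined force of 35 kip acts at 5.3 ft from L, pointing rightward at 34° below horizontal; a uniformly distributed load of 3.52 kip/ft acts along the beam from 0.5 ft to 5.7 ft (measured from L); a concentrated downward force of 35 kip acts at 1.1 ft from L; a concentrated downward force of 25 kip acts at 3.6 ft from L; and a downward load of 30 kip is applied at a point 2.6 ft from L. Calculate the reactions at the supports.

Resultant of the distributed load: 3.52 × 5.2 = 18.304 kip at 3.1 ft from L.
Moments about L: R_y·3.5 − 35·sin34°·5.3 − (3.52·5.2)·3.1 − 35·1.1 − 25·3.6 − 30·2.6 = 0 → R_y = 366.973/3.5 = 104.849 ≈ 104.8 kip.
ΣF_y = 0: L_y + 104.849 − 35·sin34° − 3.52·5.2 − 35 − 25 − 30 = 0 → L_y = 23.03 kip.
ΣF_x = 0: L_x + 35·cos34° = 0 → L_x = -29.02 kip.

L_x = -29.02 kip, L_y = 23.03 kip, R_y = 104.8 kip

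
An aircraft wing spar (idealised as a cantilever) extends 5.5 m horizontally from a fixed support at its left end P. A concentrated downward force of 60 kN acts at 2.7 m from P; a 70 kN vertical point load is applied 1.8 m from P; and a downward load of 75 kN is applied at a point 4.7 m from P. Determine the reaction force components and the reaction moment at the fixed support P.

ΣF_x = 0: P_x = 0.
ΣF_y = 0: P_y − 60 − 70 − 75 = 0 → P_y = 205.0 kN.
ΣM about P: M_P − 60·2.7 − 70·1.8 − 75·4.7 = 0 → M_P = 640.5 kN·m.

P_x = 0, P_y = 205.0 kN, M_P = 640.5 kN·m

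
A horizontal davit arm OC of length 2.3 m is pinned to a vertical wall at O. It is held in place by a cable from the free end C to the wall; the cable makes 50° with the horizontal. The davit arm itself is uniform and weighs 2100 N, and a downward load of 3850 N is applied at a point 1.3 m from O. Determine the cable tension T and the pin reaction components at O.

T = 4211 N, O_x = 2707 N, O_y = 2724 N

ΣM about O: T·sin50°·2.3 − 2100·1.15 − 3850·1.3 = 0 → T = 7420/(2.3·0.766044) = 4211.36 ≈ 4211 N.
ΣF_x = 0: O_x − T·cos50° = 0 → O_x = 4211.36 × 0.642788 = 2707 N.
ΣF_y = 0: O_y + T·sin50° − 2100 − 3850 = 0 → O_y = 5950 − 4211.36 × 0.766044 = 2724 N.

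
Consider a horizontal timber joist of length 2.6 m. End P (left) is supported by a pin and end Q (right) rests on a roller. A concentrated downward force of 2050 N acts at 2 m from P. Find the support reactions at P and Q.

P_x = 0, P_y = 473.1 N, Q_y = 1577 N

Taking moments about P: Q_y·2.6 − 2050·2 = 0 → Q_y = 4100/2.6 = 1576.92 ≈ 1577 N.
ΣF_y = 0: P_y + 1576.92 − 2050 = 0 → P_y = 473.1 N.
ΣF_x = 0: no horizontal applied forces, so P_x = 0.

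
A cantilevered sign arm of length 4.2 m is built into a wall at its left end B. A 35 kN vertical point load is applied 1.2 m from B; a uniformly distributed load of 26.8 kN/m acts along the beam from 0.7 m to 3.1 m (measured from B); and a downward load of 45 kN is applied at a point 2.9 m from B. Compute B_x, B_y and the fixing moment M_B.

Resultant of the distributed load: 26.8 × 2.4 = 64.32 kN at 1.9 m from B.
ΣF_x = 0: B_x = 0.
ΣF_y = 0: B_y − 35 − 26.8·2.4 − 45 = 0 → B_y = 144.3 kN.
ΣM about B: M_B − 35·1.2 − (26.8·2.4)·1.9 − 45·2.9 = 0 → M_B = 294.7 kN·m.

B_x = 0, B_y = 144.3 kN, M_B = 294.7 kN·m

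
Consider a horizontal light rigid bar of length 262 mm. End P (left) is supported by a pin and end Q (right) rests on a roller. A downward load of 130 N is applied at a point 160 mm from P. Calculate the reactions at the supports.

Moments about P: Q_y·262 − 130·160 = 0 → Q_y = 20800/262 = 79.3893 ≈ 79.39 N.
ΣF_y = 0: P_y + 79.3893 − 130 = 0 → P_y = 50.61 N.
ΣF_x = 0: no horizontal applied forces, so P_x = 0.

P_x = 0, P_y = 50.61 N, Q_y = 79.39 N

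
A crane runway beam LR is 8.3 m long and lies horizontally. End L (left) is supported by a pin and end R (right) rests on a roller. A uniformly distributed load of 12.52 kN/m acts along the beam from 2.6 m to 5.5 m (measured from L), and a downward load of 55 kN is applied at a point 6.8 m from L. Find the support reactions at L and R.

Resultant of the distributed load: 12.52 × 2.9 = 36.308 kN at 4.05 m from L.
Moments about L: R_y·8.3 − (12.52·2.9)·4.05 − 55·6.8 = 0 → R_y = 521.0474/8.3 = 62.7768 ≈ 62.78 kN.
ΣF_y = 0: L_y + 62.7768 − 12.52·2.9 − 55 = 0 → L_y = 28.53 kN.
ΣF_x = 0: no horizontal applied forces, so L_x = 0.

L_x = 0, L_y = 28.53 kN, R_y = 62.78 kN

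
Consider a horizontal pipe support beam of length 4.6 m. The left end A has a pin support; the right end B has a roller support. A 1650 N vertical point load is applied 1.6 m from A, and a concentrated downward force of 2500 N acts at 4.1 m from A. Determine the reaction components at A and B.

Taking moments about A: B_y·4.6 − 1650·1.6 − 2500·4.1 = 0 → B_y = 12890/4.6 = 2802.17 ≈ 2802 N.
ΣF_y = 0: A_y + 2802.17 − 1650 − 2500 = 0 → A_y = 1348 N.
ΣF_x = 0: no horizontal applied forces, so A_x = 0.

A_x = 0, A_y = 1348 N, B_y = 2802 N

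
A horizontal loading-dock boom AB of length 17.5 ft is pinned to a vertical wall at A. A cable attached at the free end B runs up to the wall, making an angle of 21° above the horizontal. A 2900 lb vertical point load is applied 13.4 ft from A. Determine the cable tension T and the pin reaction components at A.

ΣM about A: T·sin21°·17.5 − 2900·13.4 = 0 → T = 38860/(17.5·0.358368) = 6196.34 ≈ 6196 lb.
ΣF_x = 0: A_x − T·cos21° = 0 → A_x = 6196.34 × 0.93358 = 5785 lb.
ΣF_y = 0: A_y + T·sin21° − 2900 = 0 → A_y = 2900 − 6196.34 × 0.358368 = 679.4 lb.

T = 6196 lb, A_x = 5785 lb, A_y = 679.4 lb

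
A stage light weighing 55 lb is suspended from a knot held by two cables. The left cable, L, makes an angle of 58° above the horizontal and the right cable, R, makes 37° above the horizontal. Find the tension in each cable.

T_L = 44.09 lb, T_R = 29.26 lb

ΣF_x = 0: −T_L·cos58° + T_R·cos37° = 0 → T_R = 0.663531·T_L.
ΣF_y = 0: T_L·sin58° + T_R·sin37° = 55.
Substitute: T_L·(0.848048 + 0.663531·0.601815) = 55 → T_L = 44.0927 ≈ 44.09 lb.
Then T_R = 0.663531 × 44.0927 = 29.26 lb.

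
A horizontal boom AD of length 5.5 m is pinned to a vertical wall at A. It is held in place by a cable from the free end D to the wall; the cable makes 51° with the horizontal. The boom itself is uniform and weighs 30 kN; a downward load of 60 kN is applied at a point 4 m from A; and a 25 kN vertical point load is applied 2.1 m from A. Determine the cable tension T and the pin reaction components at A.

T = 87.73 kN, A_x = 55.21 kN, A_y = 46.82 kN

ΣM about A: T·sin51°·5.5 − 30·2.75 − 60·4 − 25·2.1 = 0 → T = 375/(5.5·0.777146) = 87.7336 ≈ 87.73 kN.
ΣF_x = 0: A_x − T·cos51° = 0 → A_x = 87.7336 × 0.62932 = 55.21 kN.
ΣF_y = 0: A_y + T·sin51° − 30 − 60 − 25 = 0 → A_y = 115 − 87.7336 × 0.777146 = 46.82 kN.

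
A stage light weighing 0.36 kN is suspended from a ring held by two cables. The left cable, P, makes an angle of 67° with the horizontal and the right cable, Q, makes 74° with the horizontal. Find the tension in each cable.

ΣF_x = 0: −T_P·cos67° + T_Q·cos74° = 0 → T_Q = 1.41756·T_P.
ΣF_y = 0: T_P·sin67° + T_Q·sin74° = 0.36.
Substitute: T_P·(0.920505 + 1.41756·0.961262) = 0.36 → T_P = 0.157677 ≈ 0.1577 kN.
Then T_Q = 1.41756 × 0.157677 = 0.2235 kN.

T_P = 0.1577 kN, T_Q = 0.2235 kN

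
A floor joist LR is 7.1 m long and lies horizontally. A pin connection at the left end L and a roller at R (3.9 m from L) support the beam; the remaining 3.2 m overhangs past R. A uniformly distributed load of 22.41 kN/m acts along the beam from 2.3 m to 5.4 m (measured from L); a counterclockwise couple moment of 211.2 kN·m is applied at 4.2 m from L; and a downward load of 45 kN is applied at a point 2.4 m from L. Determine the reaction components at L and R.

Resultant of the distributed load: 22.41 × 3.1 = 69.471 kN at 3.85 m from L.
ΣM about L: R_y·3.9 − (22.41·3.1)·3.85 + 211.2 − 45·2.4 = 0 → R_y = 164.26335/3.9 = 42.1188 ≈ 42.12 kN.
ΣF_y = 0: L_y + 42.1188 − 22.41·3.1 − 45 = 0 → L_y = 72.35 kN.
ΣF_x = 0: no horizontal applied forces, so L_x = 0.

L_x = 0, L_y = 72.35 kN, R_y = 42.12 kN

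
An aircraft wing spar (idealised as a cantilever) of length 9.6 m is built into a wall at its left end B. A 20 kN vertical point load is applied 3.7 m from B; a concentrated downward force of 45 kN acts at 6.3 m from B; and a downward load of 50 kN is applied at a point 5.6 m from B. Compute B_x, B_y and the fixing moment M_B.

B_x = 0, B_y = 115.0 kN, M_B = 637.5 kN·m

ΣF_x = 0: B_x = 0.
ΣF_y = 0: B_y − 20 − 45 − 50 = 0 → B_y = 115.0 kN.
ΣM about B: M_B − 20·3.7 − 45·6.3 − 50·5.6 = 0 → M_B = 637.5 kN·m.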